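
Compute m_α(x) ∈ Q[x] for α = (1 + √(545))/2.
m_α(x) = x^2 - x - 136

From 2α - 1 = √(545), squaring gives (2α - 1)^2 = 545, i.e. 4α^2 - 4α + 1 = 545, so α^2 - α + (1 - 545)/4 = 0. Since 545 ≡ 1 (mod 4), (1 - 545)/4 = -136 ∈ Z. The polynomial x^2 - x - 136 has discriminant 1 - 4·(-136) = 545, which is not a perfect square in Q (d = 545 is squarefree and ≠ 1), so x^2 - x - 136 is irreducible over Q. It is the minimal polynomial of α.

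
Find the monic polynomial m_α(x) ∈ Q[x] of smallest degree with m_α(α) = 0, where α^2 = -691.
m_α(x) = x^2 + 691

α satisfies α^2 + 691 = 0, so x^2 + 691 annihilates α. Since d = -691 is squarefree and ≠ 1, it is not a perfect square in Q, so x^2 + 691 has no rational root and is therefore irreducible over Q (a degree-2 polynomial over a field is irreducible iff it has no root). Hence m_α(x) = x^2 + 691.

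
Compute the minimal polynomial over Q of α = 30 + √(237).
m_α(x) = x^2 - 60x + 663

From α - 30 = √(237), squaring gives (α - 30)^2 = 237, i.e. α^2 - 60α + 900 = 237, so α^2 - 60α + 663 = 0. The discriminant of x^2 - 60x + 663 is (-60)^2 - 4·(663) = 3600 - 2652 = 948, and 4·(237) is not a perfect square in Q since 237 is squarefree and ≠ 1. Hence x^2 - 60x + 663 is irreducible over Q and is the minimal polynomial of α.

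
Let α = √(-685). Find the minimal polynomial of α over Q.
m_α(x) = x^2 + 685

α satisfies α^2 + 685 = 0, so x^2 + 685 annihilates α. Since d = -685 is squarefree and ≠ 1, it is not a perfect square in Q, so x^2 + 685 has no rational root and is therefore irreducible over Q (a degree-2 polynomial over a field is irreducible iff it has no root). Hence m_α(x) = x^2 + 685.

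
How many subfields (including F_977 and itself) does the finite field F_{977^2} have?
F_{977^2} has 2 subfields

The subfields of F_{p^n} are exactly the fields F_{p^d} for d | n (each is the fixed field of the unique index-d subgroup of Gal(F_{p^n}/F_p) ≅ Z/nZ). The divisors of n = 2 are {1, 2}, giving 2 subfields: F_{977^1}, F_{977^2}.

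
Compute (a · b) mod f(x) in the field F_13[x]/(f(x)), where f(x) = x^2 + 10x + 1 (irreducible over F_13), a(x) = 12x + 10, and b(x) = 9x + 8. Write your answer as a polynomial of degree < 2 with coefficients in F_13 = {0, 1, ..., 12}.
a · b ≡ 3x + 11 (mod f(x))

Multiply in F_13[x]: a(x)·b(x) = (12x + 10)·(9x + 8) = 4x^2 + 4x + 2. This has degree ≥ 2, so divide by f(x) over F_13: 4x^2 + 4x + 2 = (4)·(x^2 + 10x + 1) + (3x + 11). Hence a·b ≡ 3x + 11 (mod f). (F_13[x]/(f) is a field with 13^2 = 169 elements since f is irreducible of degree 2.)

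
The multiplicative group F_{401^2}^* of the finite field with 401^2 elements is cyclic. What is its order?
|F_{401^2}^*| = 160800

F_{401^2} has 401^2 = 160801 elements; its multiplicative group consists of all nonzero elements, so |F_{401^2}^*| = 160801 - 1 = 160800. (It is cyclic since any finite subgroup of the multiplicative group of a field is cyclic.)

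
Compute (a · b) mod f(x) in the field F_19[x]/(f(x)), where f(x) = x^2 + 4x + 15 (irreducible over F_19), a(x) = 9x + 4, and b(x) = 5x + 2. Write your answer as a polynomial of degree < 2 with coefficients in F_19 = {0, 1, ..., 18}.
a · b ≡ 10x + 17 (mod f(x))

Multiply in F_19[x]: a(x)·b(x) = (9x + 4)·(5x + 2) = 7x^2 + 8. This has degree ≥ 2, so divide by f(x) over F_19: 7x^2 + 8 = (7)·(x^2 + 4x + 15) + (10x + 17). Hence a·b ≡ 10x + 17 (mod f). (F_19[x]/(f) is a field with 19^2 = 361 elements since f is irreducible of degree 2.)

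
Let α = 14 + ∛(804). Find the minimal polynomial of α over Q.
m_α(x) = x^3 - 42x^2 + 588x - 3548

Set β = α - 14 = ∛(804), so β^3 = 804. Then (α - 14)^3 - 804 = 0, i.e. α is a root of g(x) = (x - 14)^3 - 804 = x^3 - 42x^2 + 588x - 3548. Since g(x) = h(x - 14) where h(x) = x^3 - 804, and h is irreducible over Q (because 804 is not a perfect cube, so h has no rational root, and a monic cubic with no rational root is irreducible), g is also irreducible (irreducibility is preserved under the substitution x → x - 14). Hence m_α(x) = x^3 - 42x^2 + 588x - 3548.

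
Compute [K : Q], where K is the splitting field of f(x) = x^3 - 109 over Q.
[K : Q] = 6

The roots of x^3 - 109 are ∛109, ω∛109, ω^2∛109 where ω = e^(2πi/3) is a primitive cube root of unity, so K = Q(∛109, ω). Now [Q(∛109):Q] = 3 (since 109 is not a perfect cube, x^3 - 109 is irreducible) and [Q(ω):Q] = 2. Both 2 and 3 divide [K:Q], and [K:Q] ≤ 3·2 = 6, so [K:Q] = 6. (Equivalently: Q(∛109) ⊂ R but ω ∉ R, so [K : Q(∛109)] = 2.)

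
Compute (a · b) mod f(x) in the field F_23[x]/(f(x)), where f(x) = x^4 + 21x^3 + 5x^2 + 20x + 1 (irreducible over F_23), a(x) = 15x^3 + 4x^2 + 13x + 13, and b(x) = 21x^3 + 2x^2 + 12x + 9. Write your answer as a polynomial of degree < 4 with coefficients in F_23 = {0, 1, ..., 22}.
a · b ≡ 19x^3 + 12x^2 + 7x + 19 (mod f(x))

Multiply in F_23[x]: a(x)·b(x) = (15x^3 + 4x^2 + 13x + 13)·(21x^3 + 2x^2 + 12x + 9) = 16x^6 + 22x^5 + x^4 + 22x^3 + 11x^2 + 20x + 2. This has degree ≥ 4, so divide by f(x) over F_23: 16x^6 + 22x^5 + x^4 + 22x^3 + 11x^2 + 20x + 2 = (16x^2 + 8x + 6)·(x^4 + 21x^3 + 5x^2 + 20x + 1) + (19x^3 + 12x^2 + 7x + 19). Hence a·b ≡ 19x^3 + 12x^2 + 7x + 19 (mod f). (F_23[x]/(f) is a field with 23^4 = 279841 elements since f is irreducible of degree 4.)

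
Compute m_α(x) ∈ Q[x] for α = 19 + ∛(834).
m_α(x) = x^3 - 57x^2 + 1083x - 7693

Set β = α - 19 = ∛(834), so β^3 = 834. Then (α - 19)^3 - 834 = 0, i.e. α is a root of g(x) = (x - 19)^3 - 834 = x^3 - 57x^2 + 1083x - 7693. Since g(x) = h(x - 19) where h(x) = x^3 - 834, and h is irreducible over Q (because 834 is not a perfect cube, so h has no rational root, and a monic cubic with no rational root is irreducible), g is also irreducible (irreducibility is preserved under the substitution x → x - 19). Hence m_α(x) = x^3 - 57x^2 + 1083x - 7693.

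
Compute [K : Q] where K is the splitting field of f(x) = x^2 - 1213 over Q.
[K : Q] = 2

f(x) = x^2 - 1213 factors as (x - √1213)(x + √1213). The splitting field is K = Q(√1213). Since 1213 is squarefree and > 1, it is not a perfect square, so x^2 - 1213 is irreducible over Q and [Q(√1213) : Q] = 2. Hence [K : Q] = 2.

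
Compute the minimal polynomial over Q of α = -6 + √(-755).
m_α(x) = x^2 + 12x + 791

From α + 6 = √(-755), squaring gives (α + 6)^2 = -755, i.e. α^2 + 12α + 36 = -755, so α^2 + 12α + 791 = 0. The discriminant of x^2 + 12x + 791 is (12)^2 - 4·(791) = 144 - 3164 = -3020, and 4·(-755) is not a perfect square in Q since -755 is squarefree and ≠ 1. Hence x^2 + 12x + 791 is irreducible over Q and is the minimal polynomial of α.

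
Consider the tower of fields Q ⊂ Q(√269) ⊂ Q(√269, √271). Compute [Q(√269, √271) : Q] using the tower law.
[Q(√269, √271) : Q] = 4

[Q(√269):Q] = 2 (min poly x^2 - 269, irreducible since 269 is squarefree > 1). For the top step, suppose √271 ∈ Q(√269), say √271 = c + d√269 with c, d ∈ Q. Squaring: 271 = c^2 + 269d^2 + 2cd√269. Since √269 ∉ Q this forces 2cd = 0. If d = 0 then √271 = c ∈ Q, contradicting 271 squarefree > 1. If c = 0 then 271 = 269d^2, so 269·271 = (269d)^2 is a perfect square in Q — but 269·271 = 72899 is not a perfect square (since 269 and 271 are distinct squarefree integers). Contradiction. Hence √271 ∉ Q(√269), so x^2 - 271 stays irreducible over Q(√269) and [Q(√269, √271) : Q(√269)] = 2. By the tower law, [Q(√269, √271) : Q] = 2 · 2 = 4.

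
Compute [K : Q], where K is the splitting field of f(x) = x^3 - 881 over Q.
[K : Q] = 6

The roots of x^3 - 881 are ∛881, ω∛881, ω^2∛881 where ω = e^(2πi/3) is a primitive cube root of unity, so K = Q(∛881, ω). Now [Q(∛881):Q] = 3 (since 881 is not a perfect cube, x^3 - 881 is irreducible) and [Q(ω):Q] = 2. Both 2 and 3 divide [K:Q], and [K:Q] ≤ 3·2 = 6, so [K:Q] = 6. (Equivalently: Q(∛881) ⊂ R but ω ∉ R, so [K : Q(∛881)] = 2.)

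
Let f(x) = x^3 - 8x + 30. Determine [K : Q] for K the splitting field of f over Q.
[K : Q] = 6

By the rational root test, any rational root of the monic integer polynomial f(x) = x^3 - 8x + 30 must be an integer dividing the constant term 30, i.e. one of ±{1, 2, 3, 5, 6, 10, 15, 30}. Evaluating: f(1) = 23, f(-1) = 37, f(2) = 22, f(-2) = 38, f(3) = 33, f(-3) = 27, f(5) = 115, f(-5) = -55, f(6) = 198, f(-6) = -138, f(10) = 950, f(-10) = -890, f(15) = 3285, f(-15) = -3225, f(30) = 26790, f(-30) = -26730; none is 0, so f has no rational root and is therefore irreducible over Q (a cubic with no linear factor over a field is irreducible). For an irreducible cubic, the Galois group is A_3 or S_3 according as the discriminant disc(f) = -4a^3 - 27b^2 = -4·(-8)^3 - 27·(30)^2 = -22252 is or is not a square in Q. Here disc(f) = -22252 is not a perfect square in Q, so the Galois group of f over Q is not contained in A_3 and must be all of S_3. The splitting field has degree |S_3| = 6 over Q, so [K : Q] = 6.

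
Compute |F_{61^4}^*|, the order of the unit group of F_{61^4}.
|F_{61^4}^*| = 13845840

F_{61^4} has 61^4 = 13845841 elements; its multiplicative group consists of all nonzero elements, so |F_{61^4}^*| = 13845841 - 1 = 13845840. (It is cyclic since any finite subgroup of the multiplicative group of a field is cyclic.)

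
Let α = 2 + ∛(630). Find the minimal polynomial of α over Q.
m_α(x) = x^3 - 6x^2 + 12x - 638

Set β = α - 2 = ∛(630), so β^3 = 630. Then (α - 2)^3 - 630 = 0, i.e. α is a root of g(x) = (x - 2)^3 - 630 = x^3 - 6x^2 + 12x - 638. Since g(x) = h(x - 2) where h(x) = x^3 - 630, and h is irreducible over Q (because 630 is not a perfect cube, so h has no rational root, and a monic cubic with no rational root is irreducible), g is also irreducible (irreducibility is preserved under the substitution x → x - 2). Hence m_α(x) = x^3 - 6x^2 + 12x - 638.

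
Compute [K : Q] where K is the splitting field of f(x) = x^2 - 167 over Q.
[K : Q] = 2

f(x) = x^2 - 167 factors as (x - √167)(x + √167). The splitting field is K = Q(√167). Since 167 is squarefree and > 1, it is not a perfect square, so x^2 - 167 is irreducible over Q and [Q(√167) : Q] = 2. Hence [K : Q] = 2.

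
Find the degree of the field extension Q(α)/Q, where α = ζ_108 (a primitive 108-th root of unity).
[Q(α):Q] = 36

The minimal polynomial of ζ_108 over Q is the 108-th cyclotomic polynomial Φ_108(x), which is irreducible over Q and has degree φ(108) = 36. Hence [Q(α):Q] = φ(108) = 36.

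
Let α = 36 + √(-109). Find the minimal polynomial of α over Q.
m_α(x) = x^2 - 72x + 1405

From α - 36 = √(-109), squaring gives (α - 36)^2 = -109, i.e. α^2 - 72α + 1296 = -109, so α^2 - 72α + 1405 = 0. The discriminant of x^2 - 72x + 1405 is (-72)^2 - 4·(1405) = 5184 - 5620 = -436, and 4·(-109) is not a perfect square in Q since -109 is squarefree and ≠ 1. Hence x^2 - 72x + 1405 is irreducible over Q and is the minimal polynomial of α.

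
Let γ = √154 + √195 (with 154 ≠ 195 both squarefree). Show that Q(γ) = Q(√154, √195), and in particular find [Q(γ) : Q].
[Q(γ) : Q] = 4 (equivalently, Q(γ) = Q(√154, √195))

Obviously Q(γ) ⊆ Q(√154, √195), and [Q(√154, √195):Q] = 4 (since 154, 195 are distinct squarefree integers > 1 with 30030 not a perfect square). To show equality we compute the minimal polynomial of γ. From γ = √154 + √195: γ^2 = 154 + 2√(30030) + 195 = 349 + 2√(30030), so γ^2 - 349 = 2√(30030); squaring, (γ^2 - 349)^2 = 4·30030, i.e. γ^4 - 698γ^2 + 121801 - 120120 = 0, i.e. γ^4 - 698γ^2 + 1681 = 0. So γ is a root of x^4 - 698x^2 + 1681. This polynomial is irreducible over Q: it has no rational root (each ±√154 ± √195 is irrational), and any factorization into two quadratics over Q would force √(30030) ∈ Q (pairing opposite roots) or √154, √195 ∈ Q (other pairings), all impossible. Hence [Q(γ):Q] = 4 = [Q(√154, √195):Q], so Q(γ) = Q(√154, √195).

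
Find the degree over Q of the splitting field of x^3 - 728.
[K : Q] = 6

The roots of x^3 - 728 are ∛728, ω∛728, ω^2∛728 where ω = e^(2πi/3) is a primitive cube root of unity, so K = Q(∛728, ω). Now [Q(∛728):Q] = 3 (since 728 is not a perfect cube, x^3 - 728 is irreducible) and [Q(ω):Q] = 2. Both 2 and 3 divide [K:Q], and [K:Q] ≤ 3·2 = 6, so [K:Q] = 6. (Equivalently: Q(∛728) ⊂ R but ω ∉ R, so [K : Q(∛728)] = 2.)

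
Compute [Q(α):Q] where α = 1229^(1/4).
[Q(α):Q] = 4

α is a root of x^4 - 1229. By Eisenstein's criterion at the prime p = 1229 (which divides the constant term 1229 but p^2 = 1510441 does not, since 1229 is squarefree), x^4 - 1229 is irreducible over Q. Hence [Q(α):Q] = 4.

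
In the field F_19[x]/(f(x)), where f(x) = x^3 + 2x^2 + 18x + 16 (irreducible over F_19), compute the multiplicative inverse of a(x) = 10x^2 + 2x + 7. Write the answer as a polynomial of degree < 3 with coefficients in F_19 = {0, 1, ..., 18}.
a(x)^(-1) ≡ 11x^2 + 7x + 17 (mod f(x))

Since f is irreducible over F_19, F_19[x]/(f) is a field and a(x) ≠ 0 has an inverse. Apply the extended Euclidean algorithm to f(x) and a(x) in F_19[x]: f(x) = (2x + 15)·a(x) + (12x + 6);  a(x) = (4x + 14)·(12x + 6) + (18). The last nonzero remainder is the constant 18 = gcd(f, a) in F_19. Back-substituting through the division chain expresses 18 = s(x)·a(x) + t(x)·f(x) with s(x) ≡ 8x^2 + 12x + 2 (mod f), so (8x^2 + 12x + 2)·a(x) ≡ 18 (mod f). Multiplying by 18^(-1) ≡ 18 in F_19 gives a(x)^(-1) ≡ 18·(8x^2 + 12x + 2) ≡ 11x^2 + 7x + 17 (mod f). Check: (10x^2 + 2x + 7)·(11x^2 + 7x + 17) = 15x^4 + 16x^3 + 14x^2 + 7x + 5 ≡ 1 (mod x^3 + 2x^2 + 18x + 16).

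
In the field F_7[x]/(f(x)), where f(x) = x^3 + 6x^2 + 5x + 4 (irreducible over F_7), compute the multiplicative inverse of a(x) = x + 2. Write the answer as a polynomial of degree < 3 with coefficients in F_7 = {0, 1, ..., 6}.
a(x)^(-1) ≡ 2x^2 + x + 1 (mod f(x))

Since f is irreducible over F_7, F_7[x]/(f) is a field and a(x) ≠ 0 has an inverse. Apply the extended Euclidean algorithm to f(x) and a(x) in F_7[x]: f(x) = (x^2 + 4x + 4)·a(x) + (3). The last nonzero remainder is the constant 3 = gcd(f, a) in F_7. Back-substituting through the division chain expresses 3 = s(x)·a(x) + t(x)·f(x) with s(x) ≡ 6x^2 + 3x + 3 (mod f), so (6x^2 + 3x + 3)·a(x) ≡ 3 (mod f). Multiplying by 3^(-1) ≡ 5 in F_7 gives a(x)^(-1) ≡ 5·(6x^2 + 3x + 3) ≡ 2x^2 + x + 1 (mod f). Check: (x + 2)·(2x^2 + x + 1) = 2x^3 + 5x^2 + 3x + 2 ≡ 1 (mod x^3 + 6x^2 + 5x + 4).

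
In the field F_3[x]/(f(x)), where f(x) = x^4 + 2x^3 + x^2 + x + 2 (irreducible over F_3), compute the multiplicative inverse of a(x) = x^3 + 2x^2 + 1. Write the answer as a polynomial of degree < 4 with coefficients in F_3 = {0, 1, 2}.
a(x)^(-1) ≡ x^3 + 2x^2 + 2x (mod f(x))

Since f is irreducible over F_3, F_3[x]/(f) is a field and a(x) ≠ 0 has an inverse. Apply the extended Euclidean algorithm to f(x) and a(x) in F_3[x]: f(x) = (x)·a(x) + (x^2 + 2);  a(x) = (x + 2)·(x^2 + 2) + (x);  (x^2 + 2) = (x)·(x) + (2). The last nonzero remainder is the constant 2 = gcd(f, a) in F_3. Back-substituting through the division chain expresses 2 = s(x)·a(x) + t(x)·f(x) with s(x) ≡ 2x^3 + x^2 + x (mod f), so (2x^3 + x^2 + x)·a(x) ≡ 2 (mod f). Multiplying by 2^(-1) ≡ 2 in F_3 gives a(x)^(-1) ≡ 2·(2x^3 + x^2 + x) ≡ x^3 + 2x^2 + 2x (mod f). Check: (x^3 + 2x^2 + 1)·(x^3 + 2x^2 + 2x) = x^6 + x^5 + 2x^3 + 2x^2 + 2x ≡ 1 (mod x^4 + 2x^3 + x^2 + x + 2).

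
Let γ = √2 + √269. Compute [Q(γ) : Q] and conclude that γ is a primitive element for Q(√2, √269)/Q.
[Q(γ) : Q] = 4 (equivalently, Q(γ) = Q(√2, √269))

Obviously Q(γ) ⊆ Q(√2, √269), and [Q(√2, √269):Q] = 4 (since 2, 269 are distinct squarefree integers > 1 with 538 not a perfect square). To show equality we compute the minimal polynomial of γ. From γ = √2 + √269: γ^2 = 2 + 2√(538) + 269 = 271 + 2√(538), so γ^2 - 271 = 2√(538); squaring, (γ^2 - 271)^2 = 4·538, i.e. γ^4 - 542γ^2 + 73441 - 2152 = 0, i.e. γ^4 - 542γ^2 + 71289 = 0. So γ is a root of x^4 - 542x^2 + 71289. This polynomial is irreducible over Q: it has no rational root (each ±√2 ± √269 is irrational), and any factorization into two quadratics over Q would force √(538) ∈ Q (pairing opposite roots) or √2, √269 ∈ Q (other pairings), all impossible. Hence [Q(γ):Q] = 4 = [Q(√2, √269):Q], so Q(γ) = Q(√2, √269).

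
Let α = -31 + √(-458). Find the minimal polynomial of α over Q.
m_α(x) = x^2 + 62x + 1419

From α + 31 = √(-458), squaring gives (α + 31)^2 = -458, i.e. α^2 + 62α + 961 = -458, so α^2 + 62α + 1419 = 0. The discriminant of x^2 + 62x + 1419 is (62)^2 - 4·(1419) = 3844 - 5676 = -1832, and 4·(-458) is not a perfect square in Q since -458 is squarefree and ≠ 1. Hence x^2 + 62x + 1419 is irreducible over Q and is the minimal polynomial of α.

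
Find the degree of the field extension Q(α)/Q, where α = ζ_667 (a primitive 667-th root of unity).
[Q(α):Q] = 616

The minimal polynomial of ζ_667 over Q is the 667-th cyclotomic polynomial Φ_667(x), which is irreducible over Q and has degree φ(667) = 616. Hence [Q(α):Q] = φ(667) = 616.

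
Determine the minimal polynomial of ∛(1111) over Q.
m_α(x) = x^3 - 1111

α satisfies α^3 = 1111, so x^3 - 1111 annihilates α. By the rational root test, a rational root p/q (in lowest terms) of x^3 - 1111 would satisfy p^3 = 1111 q^3, forcing q = 1 and p^3 = 1111; but 1111 is not a perfect cube, contradiction. A monic cubic over Q with no rational root is irreducible (any nontrivial factorization would include a linear factor). Hence x^3 - 1111 is the minimal polynomial of α, and in particular [Q(α):Q] = 3.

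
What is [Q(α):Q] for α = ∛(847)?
[Q(α):Q] = 3

The minimal polynomial of α is x^3 - 847, irreducible over Q since 847 is not a perfect cube (so x^3 - 847 has no rational root). Hence [Q(α):Q] = deg(m_α) = 3.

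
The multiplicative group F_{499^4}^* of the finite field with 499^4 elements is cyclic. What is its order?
|F_{499^4}^*| = 62001498000

F_{499^4} has 499^4 = 62001498001 elements; its multiplicative group consists of all nonzero elements, so |F_{499^4}^*| = 62001498001 - 1 = 62001498000. (It is cyclic since any finite subgroup of the multiplicative group of a field is cyclic.)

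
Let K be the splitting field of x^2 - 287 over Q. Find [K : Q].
[K : Q] = 2

f(x) = x^2 - 287 factors as (x - √287)(x + √287). The splitting field is K = Q(√287). Since 287 is squarefree and > 1, it is not a perfect square, so x^2 - 287 is irreducible over Q and [Q(√287) : Q] = 2. Hence [K : Q] = 2.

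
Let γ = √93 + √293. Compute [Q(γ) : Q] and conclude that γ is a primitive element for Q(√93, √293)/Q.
[Q(γ) : Q] = 4 (equivalently, Q(γ) = Q(√93, √293))

Obviously Q(γ) ⊆ Q(√93, √293), and [Q(√93, √293):Q] = 4 (since 93, 293 are distinct squarefree integers > 1 with 27249 not a perfect square). To show equality we compute the minimal polynomial of γ. From γ = √93 + √293: γ^2 = 93 + 2√(27249) + 293 = 386 + 2√(27249), so γ^2 - 386 = 2√(27249); squaring, (γ^2 - 386)^2 = 4·27249, i.e. γ^4 - 772γ^2 + 148996 - 108996 = 0, i.e. γ^4 - 772γ^2 + 40000 = 0. So γ is a root of x^4 - 772x^2 + 40000. This polynomial is irreducible over Q: it has no rational root (each ±√93 ± √293 is irrational), and any factorization into two quadratics over Q would force √(27249) ∈ Q (pairing opposite roots) or √93, √293 ∈ Q (other pairings), all impossible. Hence [Q(γ):Q] = 4 = [Q(√93, √293):Q], so Q(γ) = Q(√93, √293).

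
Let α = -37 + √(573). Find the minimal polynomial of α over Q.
m_α(x) = x^2 + 74x + 796

From α + 37 = √(573), squaring gives (α + 37)^2 = 573, i.e. α^2 + 74α + 1369 = 573, so α^2 + 74α + 796 = 0. The discriminant of x^2 + 74x + 796 is (74)^2 - 4·(796) = 5476 - 3184 = 2292, and 4·(573) is not a perfect square in Q since 573 is squarefree and ≠ 1. Hence x^2 + 74x + 796 is irreducible over Q and is the minimal polynomial of α.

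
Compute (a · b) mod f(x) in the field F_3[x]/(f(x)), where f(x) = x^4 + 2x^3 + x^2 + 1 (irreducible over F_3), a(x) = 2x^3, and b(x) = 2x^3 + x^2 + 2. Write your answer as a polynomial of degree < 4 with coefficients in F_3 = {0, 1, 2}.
a · b ≡ 1 (mod f(x))

Multiply in F_3[x]: a(x)·b(x) = (2x^3)·(2x^3 + x^2 + 2) = x^6 + 2x^5 + x^3. This has degree ≥ 4, so divide by f(x) over F_3: x^6 + 2x^5 + x^3 = (x^2 + 2)·(x^4 + 2x^3 + x^2 + 1) + (1). Hence a·b ≡ 1 (mod f). (F_3[x]/(f) is a field with 3^4 = 81 elements since f is irreducible of degree 4.)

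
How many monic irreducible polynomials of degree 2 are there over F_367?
There are 67161 monic irreducible polynomials of degree 2 over F_367

Each element of F_{367^2} that lies in no proper subfield is a root of exactly one monic irreducible of degree 2 over F_367, and each such polynomial has 2 distinct roots in F_{367^2}. By Möbius inversion the count is N_367(2) = (1/2) Σ_{d|2} μ(2/d) · 367^d = (1/2)(μ(2)·367^1 + μ(1)·367^2) = 134322/2 = 67161.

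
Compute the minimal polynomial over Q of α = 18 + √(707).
m_α(x) = x^2 - 36x - 383

From α - 18 = √(707), squaring gives (α - 18)^2 = 707, i.e. α^2 - 36α + 324 = 707, so α^2 - 36α - 383 = 0. The discriminant of x^2 - 36x - 383 is (-36)^2 - 4·(-383) = 1296 + 1532 = 2828, and 4·(707) is not a perfect square in Q since 707 is squarefree and ≠ 1. Hence x^2 - 36x - 383 is irreducible over Q and is the minimal polynomial of α.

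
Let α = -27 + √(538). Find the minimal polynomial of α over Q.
m_α(x) = x^2 + 54x + 191

From α + 27 = √(538), squaring gives (α + 27)^2 = 538, i.e. α^2 + 54α + 729 = 538, so α^2 + 54α + 191 = 0. The discriminant of x^2 + 54x + 191 is (54)^2 - 4·(191) = 2916 - 764 = 2152, and 4·(538) is not a perfect square in Q since 538 is squarefree and ≠ 1. Hence x^2 + 54x + 191 is irreducible over Q and is the minimal polynomial of α.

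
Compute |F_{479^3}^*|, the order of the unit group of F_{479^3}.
|F_{479^3}^*| = 109902238

F_{479^3} has 479^3 = 109902239 elements; its multiplicative group consists of all nonzero elements, so |F_{479^3}^*| = 109902239 - 1 = 109902238. (It is cyclic since any finite subgroup of the multiplicative group of a field is cyclic.)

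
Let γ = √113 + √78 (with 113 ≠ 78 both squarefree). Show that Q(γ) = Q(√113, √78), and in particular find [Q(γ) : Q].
[Q(γ) : Q] = 4 (equivalently, Q(γ) = Q(√113, √78))

Obviously Q(γ) ⊆ Q(√113, √78), and [Q(√113, √78):Q] = 4 (since 113, 78 are distinct squarefree integers > 1 with 8814 not a perfect square). To show equality we compute the minimal polynomial of γ. From γ = √113 + √78: γ^2 = 113 + 2√(8814) + 78 = 191 + 2√(8814), so γ^2 - 191 = 2√(8814); squaring, (γ^2 - 191)^2 = 4·8814, i.e. γ^4 - 382γ^2 + 36481 - 35256 = 0, i.e. γ^4 - 382γ^2 + 1225 = 0. So γ is a root of x^4 - 382x^2 + 1225. This polynomial is irreducible over Q: it has no rational root (each ±√113 ± √78 is irrational), and any factorization into two quadratics over Q would force √(8814) ∈ Q (pairing opposite roots) or √113, √78 ∈ Q (other pairings), all impossible. Hence [Q(γ):Q] = 4 = [Q(√113, √78):Q], so Q(γ) = Q(√113, √78).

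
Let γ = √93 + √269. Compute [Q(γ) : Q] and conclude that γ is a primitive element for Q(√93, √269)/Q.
[Q(γ) : Q] = 4 (equivalently, Q(γ) = Q(√93, √269))

Obviously Q(γ) ⊆ Q(√93, √269), and [Q(√93, √269):Q] = 4 (since 93, 269 are distinct squarefree integers > 1 with 25017 not a perfect square). To show equality we compute the minimal polynomial of γ. From γ = √93 + √269: γ^2 = 93 + 2√(25017) + 269 = 362 + 2√(25017), so γ^2 - 362 = 2√(25017); squaring, (γ^2 - 362)^2 = 4·25017, i.e. γ^4 - 724γ^2 + 131044 - 100068 = 0, i.e. γ^4 - 724γ^2 + 30976 = 0. So γ is a root of x^4 - 724x^2 + 30976. This polynomial is irreducible over Q: it has no rational root (each ±√93 ± √269 is irrational), and any factorization into two quadratics over Q would force √(25017) ∈ Q (pairing opposite roots) or √93, √269 ∈ Q (other pairings), all impossible. Hence [Q(γ):Q] = 4 = [Q(√93, √269):Q], so Q(γ) = Q(√93, √269).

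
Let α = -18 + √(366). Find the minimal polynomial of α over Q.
m_α(x) = x^2 + 36x - 42

From α + 18 = √(366), squaring gives (α + 18)^2 = 366, i.e. α^2 + 36α + 324 = 366, so α^2 + 36α - 42 = 0. The discriminant of x^2 + 36x - 42 is (36)^2 - 4·(-42) = 1296 + 168 = 1464, and 4·(366) is not a perfect square in Q since 366 is squarefree and ≠ 1. Hence x^2 + 36x - 42 is irreducible over Q and is the minimal polynomial of α.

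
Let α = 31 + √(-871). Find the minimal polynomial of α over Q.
m_α(x) = x^2 - 62x + 1832

From α - 31 = √(-871), squaring gives (α - 31)^2 = -871, i.e. α^2 - 62α + 961 = -871, so α^2 - 62α + 1832 = 0. The discriminant of x^2 - 62x + 1832 is (-62)^2 - 4·(1832) = 3844 - 7328 = -3484, and 4·(-871) is not a perfect square in Q since -871 is squarefree and ≠ 1. Hence x^2 - 62x + 1832 is irreducible over Q and is the minimal polynomial of α.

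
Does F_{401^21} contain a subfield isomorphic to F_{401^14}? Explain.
No: F_{401^14} is not a subfield of F_{401^21}

F_{p^m} embeds in F_{p^n} iff m | n. Here 14 ∤ 21 (since 21 = 1·14 + 7 with remainder 7 ≠ 0), so F_{401^14} is not a subfield of F_{401^21}. Equivalently: if it were, the tower law would give 14 = [F_{401^14}:F_401] dividing [F_{401^21}:F_401] = 21, contradiction.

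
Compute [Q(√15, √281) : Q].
[Q(√15, √281) : Q] = 4

[Q(√15):Q] = 2 (min poly x^2 - 15, irreducible since 15 is squarefree > 1). For the top step, suppose √281 ∈ Q(√15), say √281 = c + d√15 with c, d ∈ Q. Squaring: 281 = c^2 + 15d^2 + 2cd√15. Since √15 ∉ Q this forces 2cd = 0. If d = 0 then √281 = c ∈ Q, contradicting 281 squarefree > 1. If c = 0 then 281 = 15d^2, so 15·281 = (15d)^2 is a perfect square in Q — but 15·281 = 4215 is not a perfect square (since 15 and 281 are distinct squarefree integers). Contradiction. Hence √281 ∉ Q(√15), so x^2 - 281 stays irreducible over Q(√15) and [Q(√15, √281) : Q(√15)] = 2. By the tower law, [Q(√15, √281) : Q] = 2 · 2 = 4.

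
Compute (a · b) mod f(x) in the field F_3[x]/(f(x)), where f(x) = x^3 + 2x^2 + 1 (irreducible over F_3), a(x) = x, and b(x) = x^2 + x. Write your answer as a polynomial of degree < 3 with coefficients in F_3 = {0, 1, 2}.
a · b ≡ 2x^2 + 2 (mod f(x))

Multiply in F_3[x]: a(x)·b(x) = (x)·(x^2 + x) = x^3 + x^2. This has degree ≥ 3, so divide by f(x) over F_3: x^3 + x^2 = (1)·(x^3 + 2x^2 + 1) + (2x^2 + 2). Hence a·b ≡ 2x^2 + 2 (mod f). (F_3[x]/(f) is a field with 3^3 = 27 elements since f is irreducible of degree 3.)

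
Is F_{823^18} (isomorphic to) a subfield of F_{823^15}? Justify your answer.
No: F_{823^18} is not a subfield of F_{823^15}

F_{p^m} embeds in F_{p^n} iff m | n. Here 18 ∤ 15 (since 15 = 0·18 + 15 with remainder 15 ≠ 0), so F_{823^18} is not a subfield of F_{823^15}. Equivalently: if it were, the tower law would give 18 = [F_{823^18}:F_823] dividing [F_{823^15}:F_823] = 15, contradiction.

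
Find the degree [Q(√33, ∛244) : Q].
[Q(√33, ∛244) : Q] = 6

Let L = Q(√33, ∛244). Since Q(√33) ⊂ L and [Q(√33):Q] = 2, the tower law gives 2 | [L:Q]. Likewise Q(∛244) ⊂ L with [Q(∛244):Q] = 3 (because 244 is not a perfect cube), so 3 | [L:Q]. As gcd(2,3) = 1, [L:Q] is divisible by 6. Conversely L is generated over Q by √33 and ∛244, so [L:Q] ≤ 2·3 = 6. Therefore [Q(√33, ∛244) : Q] = 6.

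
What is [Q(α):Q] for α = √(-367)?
[Q(α):Q] = 2

[Q(α):Q] equals the degree of the minimal polynomial of α. Here α^2 = -367 and x^2 + 367 is irreducible (d = -367 is squarefree, ≠ 1, hence not a square), so deg(m_α) = 2. Thus [Q(α):Q] = 2.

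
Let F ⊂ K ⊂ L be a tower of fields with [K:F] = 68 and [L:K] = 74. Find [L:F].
[L:F] = 5032

The tower law says that for any tower of field extensions F ⊂ K ⊂ L with finite degrees, [L:F] = [L:K] · [K:F]. Here this gives [L:F] = 74 · 68 = 5032.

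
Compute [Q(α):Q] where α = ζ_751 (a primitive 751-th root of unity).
[Q(α):Q] = 750

The minimal polynomial of ζ_751 over Q is the 751-th cyclotomic polynomial Φ_751(x), which is irreducible over Q and has degree φ(751) = 750. Hence [Q(α):Q] = φ(751) = 750.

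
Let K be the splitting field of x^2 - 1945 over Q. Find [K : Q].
[K : Q] = 2

f(x) = x^2 - 1945 factors as (x - √1945)(x + √1945). The splitting field is K = Q(√1945). Since 1945 is squarefree and > 1, it is not a perfect square, so x^2 - 1945 is irreducible over Q and [Q(√1945) : Q] = 2. Hence [K : Q] = 2.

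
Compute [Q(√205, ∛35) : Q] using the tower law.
[Q(√205, ∛35) : Q] = 6

Let L = Q(√205, ∛35). Since Q(√205) ⊂ L and [Q(√205):Q] = 2, the tower law gives 2 | [L:Q]. Likewise Q(∛35) ⊂ L with [Q(∛35):Q] = 3 (because 35 is not a perfect cube), so 3 | [L:Q]. As gcd(2,3) = 1, [L:Q] is divisible by 6. Conversely L is generated over Q by √205 and ∛35, so [L:Q] ≤ 2·3 = 6. Therefore [Q(√205, ∛35) : Q] = 6.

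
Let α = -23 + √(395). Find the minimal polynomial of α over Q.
m_α(x) = x^2 + 46x + 134

From α + 23 = √(395), squaring gives (α + 23)^2 = 395, i.e. α^2 + 46α + 529 = 395, so α^2 + 46α + 134 = 0. The discriminant of x^2 + 46x + 134 is (46)^2 - 4·(134) = 2116 - 536 = 1580, and 4·(395) is not a perfect square in Q since 395 is squarefree and ≠ 1. Hence x^2 + 46x + 134 is irreducible over Q and is the minimal polynomial of α.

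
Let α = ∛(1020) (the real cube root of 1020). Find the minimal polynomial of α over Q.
m_α(x) = x^3 - 1020

α satisfies α^3 = 1020, so x^3 - 1020 annihilates α. By the rational root test, a rational root p/q (in lowest terms) of x^3 - 1020 would satisfy p^3 = 1020 q^3, forcing q = 1 and p^3 = 1020; but 1020 is not a perfect cube, contradiction. A monic cubic over Q with no rational root is irreducible (any nontrivial factorization would include a linear factor). Hence x^3 - 1020 is the minimal polynomial of α, and in particular [Q(α):Q] = 3.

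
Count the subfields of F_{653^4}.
F_{653^4} has 3 subfields

The subfields of F_{p^n} are exactly the fields F_{p^d} for d | n (each is the fixed field of the unique index-d subgroup of Gal(F_{p^n}/F_p) ≅ Z/nZ). The divisors of n = 4 are {1, 2, 4}, giving 3 subfields: F_{653^1}, F_{653^2}, F_{653^4}.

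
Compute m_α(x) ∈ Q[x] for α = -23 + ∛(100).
m_α(x) = x^3 + 69x^2 + 1587x + 12067

Set β = α + 23 = ∛(100), so β^3 = 100. Then (α + 23)^3 - 100 = 0, i.e. α is a root of g(x) = (x + 23)^3 - 100 = x^3 + 69x^2 + 1587x + 12067. Since g(x) = h(x + 23) where h(x) = x^3 - 100, and h is irreducible over Q (because 100 is not a perfect cube, so h has no rational root, and a monic cubic with no rational root is irreducible), g is also irreducible (irreducibility is preserved under the substitution x → x + 23). Hence m_α(x) = x^3 + 69x^2 + 1587x + 12067.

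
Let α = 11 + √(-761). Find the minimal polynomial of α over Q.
m_α(x) = x^2 - 22x + 882

From α - 11 = √(-761), squaring gives (α - 11)^2 = -761, i.e. α^2 - 22α + 121 = -761, so α^2 - 22α + 882 = 0. The discriminant of x^2 - 22x + 882 is (-22)^2 - 4·(882) = 484 - 3528 = -3044, and 4·(-761) is not a perfect square in Q since -761 is squarefree and ≠ 1. Hence x^2 - 22x + 882 is irreducible over Q and is the minimal polynomial of α.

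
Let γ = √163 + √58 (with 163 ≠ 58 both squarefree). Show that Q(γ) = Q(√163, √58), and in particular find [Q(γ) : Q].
[Q(γ) : Q] = 4 (equivalently, Q(γ) = Q(√163, √58))

Obviously Q(γ) ⊆ Q(√163, √58), and [Q(√163, √58):Q] = 4 (since 163, 58 are distinct squarefree integers > 1 with 9454 not a perfect square). To show equality we compute the minimal polynomial of γ. From γ = √163 + √58: γ^2 = 163 + 2√(9454) + 58 = 221 + 2√(9454), so γ^2 - 221 = 2√(9454); squaring, (γ^2 - 221)^2 = 4·9454, i.e. γ^4 - 442γ^2 + 48841 - 37816 = 0, i.e. γ^4 - 442γ^2 + 11025 = 0. So γ is a root of x^4 - 442x^2 + 11025. This polynomial is irreducible over Q: it has no rational root (each ±√163 ± √58 is irrational), and any factorization into two quadratics over Q would force √(9454) ∈ Q (pairing opposite roots) or √163, √58 ∈ Q (other pairings), all impossible. Hence [Q(γ):Q] = 4 = [Q(√163, √58):Q], so Q(γ) = Q(√163, √58).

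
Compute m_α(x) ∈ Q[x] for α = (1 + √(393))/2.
m_α(x) = x^2 - x - 98

From 2α - 1 = √(393), squaring gives (2α - 1)^2 = 393, i.e. 4α^2 - 4α + 1 = 393, so α^2 - α + (1 - 393)/4 = 0. Since 393 ≡ 1 (mod 4), (1 - 393)/4 = -98 ∈ Z. The polynomial x^2 - x - 98 has discriminant 1 - 4·(-98) = 393, which is not a perfect square in Q (d = 393 is squarefree and ≠ 1), so x^2 - x - 98 is irreducible over Q. It is the minimal polynomial of α.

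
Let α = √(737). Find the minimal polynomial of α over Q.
m_α(x) = x^2 - 737

α satisfies α^2 - 737 = 0, so x^2 - 737 annihilates α. Since d = 737 is squarefree and ≠ 1, it is not a perfect square in Q, so x^2 - 737 has no rational root and is therefore irreducible over Q (a degree-2 polynomial over a field is irreducible iff it has no root). Hence m_α(x) = x^2 - 737.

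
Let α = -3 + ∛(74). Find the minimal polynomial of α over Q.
m_α(x) = x^3 + 9x^2 + 27x - 47

Set β = α + 3 = ∛(74), so β^3 = 74. Then (α + 3)^3 - 74 = 0, i.e. α is a root of g(x) = (x + 3)^3 - 74 = x^3 + 9x^2 + 27x - 47. Since g(x) = h(x + 3) where h(x) = x^3 - 74, and h is irreducible over Q (because 74 is not a perfect cube, so h has no rational root, and a monic cubic with no rational root is irreducible), g is also irreducible (irreducibility is preserved under the substitution x → x + 3). Hence m_α(x) = x^3 + 9x^2 + 27x - 47.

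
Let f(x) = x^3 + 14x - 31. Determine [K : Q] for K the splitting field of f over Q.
[K : Q] = 6

By the rational root test, any rational root of the monic integer polynomial f(x) = x^3 + 14x - 31 must be an integer dividing the constant term -31, i.e. one of ±{1, 31}. Evaluating: f(1) = -16, f(-1) = -46, f(31) = 30194, f(-31) = -30256; none is 0, so f has no rational root and is therefore irreducible over Q (a cubic with no linear factor over a field is irreducible). For an irreducible cubic, the Galois group is A_3 or S_3 according as the discriminant disc(f) = -4a^3 - 27b^2 = -4·(14)^3 - 27·(-31)^2 = -36923 is or is not a square in Q. Here disc(f) = -36923 is not a perfect square in Q, so the Galois group of f over Q is not contained in A_3 and must be all of S_3. The splitting field has degree |S_3| = 6 over Q, so [K : Q] = 6.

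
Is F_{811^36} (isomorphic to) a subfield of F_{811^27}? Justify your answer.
No: F_{811^36} is not a subfield of F_{811^27}

F_{p^m} embeds in F_{p^n} iff m | n. Here 36 ∤ 27 (since 27 = 0·36 + 27 with remainder 27 ≠ 0), so F_{811^36} is not a subfield of F_{811^27}. Equivalently: if it were, the tower law would give 36 = [F_{811^36}:F_811] dividing [F_{811^27}:F_811] = 27, contradiction.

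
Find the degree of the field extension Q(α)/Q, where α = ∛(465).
[Q(α):Q] = 3

The minimal polynomial of α is x^3 - 465, irreducible over Q since 465 is not a perfect cube (so x^3 - 465 has no rational root). Hence [Q(α):Q] = deg(m_α) = 3.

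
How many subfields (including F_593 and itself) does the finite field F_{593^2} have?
F_{593^2} has 2 subfields

The subfields of F_{p^n} are exactly the fields F_{p^d} for d | n (each is the fixed field of the unique index-d subgroup of Gal(F_{p^n}/F_p) ≅ Z/nZ). The divisors of n = 2 are {1, 2}, giving 2 subfields: F_{593^1}, F_{593^2}.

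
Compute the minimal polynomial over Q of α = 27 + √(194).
m_α(x) = x^2 - 54x + 535

From α - 27 = √(194), squaring gives (α - 27)^2 = 194, i.e. α^2 - 54α + 729 = 194, so α^2 - 54α + 535 = 0. The discriminant of x^2 - 54x + 535 is (-54)^2 - 4·(535) = 2916 - 2140 = 776, and 4·(194) is not a perfect square in Q since 194 is squarefree and ≠ 1. Hence x^2 - 54x + 535 is irreducible over Q and is the minimal polynomial of α.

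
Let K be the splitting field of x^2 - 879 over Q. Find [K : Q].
[K : Q] = 2

f(x) = x^2 - 879 factors as (x - √879)(x + √879). The splitting field is K = Q(√879). Since 879 is squarefree and > 1, it is not a perfect square, so x^2 - 879 is irreducible over Q and [Q(√879) : Q] = 2. Hence [K : Q] = 2.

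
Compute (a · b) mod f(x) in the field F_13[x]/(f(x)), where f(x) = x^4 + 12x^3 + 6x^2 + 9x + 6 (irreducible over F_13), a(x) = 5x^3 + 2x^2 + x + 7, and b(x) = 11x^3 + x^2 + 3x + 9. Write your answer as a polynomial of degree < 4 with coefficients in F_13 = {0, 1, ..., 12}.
a · b ≡ x^3 + 7x^2 + 10x + 5 (mod f(x))

Multiply in F_13[x]: a(x)·b(x) = (5x^3 + 2x^2 + x + 7)·(11x^3 + x^2 + 3x + 9) = 3x^6 + x^5 + 2x^4 + 12x^3 + 2x^2 + 4x + 11. This has degree ≥ 4, so divide by f(x) over F_13: 3x^6 + x^5 + 2x^4 + 12x^3 + 2x^2 + 4x + 11 = (3x^2 + 4x + 1)·(x^4 + 12x^3 + 6x^2 + 9x + 6) + (x^3 + 7x^2 + 10x + 5). Hence a·b ≡ x^3 + 7x^2 + 10x + 5 (mod f). (F_13[x]/(f) is a field with 13^4 = 28561 elements since f is irreducible of degree 4.)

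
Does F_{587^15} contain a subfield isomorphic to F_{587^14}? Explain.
No: F_{587^14} is not a subfield of F_{587^15}

F_{p^m} embeds in F_{p^n} iff m | n. Here 14 ∤ 15 (since 15 = 1·14 + 1 with remainder 1 ≠ 0), so F_{587^14} is not a subfield of F_{587^15}. Equivalently: if it were, the tower law would give 14 = [F_{587^14}:F_587] dividing [F_{587^15}:F_587] = 15, contradiction.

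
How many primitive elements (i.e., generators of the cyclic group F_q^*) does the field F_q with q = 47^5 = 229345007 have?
There are φ(229345006) = 96492000 primitive elements

F_q^* is cyclic of order q - 1 = 229345006. A cyclic group of order m has exactly φ(m) generators. Here m = 229345006 = 2 · 11 · 23 · 31 · 14621, so the number of primitive elements is φ(229345006) = 96492000.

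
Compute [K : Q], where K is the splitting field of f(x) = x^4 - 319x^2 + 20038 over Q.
[K : Q] = 4

Solving the quadratic in x^2: x^2 = (319 ± √(319^2 - 4·20038))/2 = (319 ± √21609)/2 = (319 ± 147)/2, giving x^2 = 86 or x^2 = 233. So f(x) = (x^2 - 86)(x^2 - 233) and the roots of f are ±√86, ±√233. Hence the splitting field is K = Q(√86, √233). Since 86 and 233 are distinct squarefree integers > 1, their product 20038 is not a perfect square, so √233 ∉ Q(√86). By the tower law [K:Q] = [Q(√86,√233):Q(√86)] · [Q(√86):Q] = 2 · 2 = 4.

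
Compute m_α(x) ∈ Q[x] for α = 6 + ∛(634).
m_α(x) = x^3 - 18x^2 + 108x - 850

Set β = α - 6 = ∛(634), so β^3 = 634. Then (α - 6)^3 - 634 = 0, i.e. α is a root of g(x) = (x - 6)^3 - 634 = x^3 - 18x^2 + 108x - 850. Since g(x) = h(x - 6) where h(x) = x^3 - 634, and h is irreducible over Q (because 634 is not a perfect cube, so h has no rational root, and a monic cubic with no rational root is irreducible), g is also irreducible (irreducibility is preserved under the substitution x → x - 6). Hence m_α(x) = x^3 - 18x^2 + 108x - 850.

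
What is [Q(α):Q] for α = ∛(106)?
[Q(α):Q] = 3

The minimal polynomial of α is x^3 - 106, irreducible over Q since 106 is not a perfect cube (so x^3 - 106 has no rational root). Hence [Q(α):Q] = deg(m_α) = 3.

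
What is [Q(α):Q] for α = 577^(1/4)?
[Q(α):Q] = 4

α is a root of x^4 - 577. By Eisenstein's criterion at the prime p = 577 (which divides the constant term 577 but p^2 = 332929 does not, since 577 is squarefree), x^4 - 577 is irreducible over Q. Hence [Q(α):Q] = 4.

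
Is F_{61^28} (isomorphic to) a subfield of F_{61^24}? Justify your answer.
No: F_{61^28} is not a subfield of F_{61^24}

F_{p^m} embeds in F_{p^n} iff m | n. Here 28 ∤ 24 (since 24 = 0·28 + 24 with remainder 24 ≠ 0), so F_{61^28} is not a subfield of F_{61^24}. Equivalently: if it were, the tower law would give 28 = [F_{61^28}:F_61] dividing [F_{61^24}:F_61] = 24, contradiction.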